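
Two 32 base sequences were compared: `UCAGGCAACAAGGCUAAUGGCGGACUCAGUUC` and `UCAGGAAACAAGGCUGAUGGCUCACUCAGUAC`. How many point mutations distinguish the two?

5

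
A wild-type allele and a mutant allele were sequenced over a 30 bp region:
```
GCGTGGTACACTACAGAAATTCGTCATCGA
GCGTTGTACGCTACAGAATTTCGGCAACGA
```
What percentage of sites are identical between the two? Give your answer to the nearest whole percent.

5 positions differ (5, 10, 19, 24, 27), so 25 of 30 match: 25/30 = 83.33%.

83%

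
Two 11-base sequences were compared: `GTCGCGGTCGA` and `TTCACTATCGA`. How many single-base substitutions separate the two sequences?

Comparing position by position, 4 bases differ: 1 (G/T), 4 (G/A), 6 (G/T), 7 (G/A).

4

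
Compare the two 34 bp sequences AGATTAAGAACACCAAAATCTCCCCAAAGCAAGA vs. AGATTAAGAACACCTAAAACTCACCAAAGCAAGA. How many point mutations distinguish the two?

3

The sequences differ at bases 15, 19, 23 (1-based) — 3 in total.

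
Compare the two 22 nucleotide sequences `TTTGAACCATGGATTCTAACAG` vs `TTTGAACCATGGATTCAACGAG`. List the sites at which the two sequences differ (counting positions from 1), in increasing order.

17, 19, 20

Scanning 1-based: 17: T/A; 19: A/C; 20: C/G.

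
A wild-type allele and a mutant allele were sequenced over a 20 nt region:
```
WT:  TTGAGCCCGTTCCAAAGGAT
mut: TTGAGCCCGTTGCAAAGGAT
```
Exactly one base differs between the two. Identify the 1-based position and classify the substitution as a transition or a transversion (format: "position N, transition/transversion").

Position 12 changes C→G. C is a pyrimidine and G is a purine, so this is a transversion.

position 12, transversion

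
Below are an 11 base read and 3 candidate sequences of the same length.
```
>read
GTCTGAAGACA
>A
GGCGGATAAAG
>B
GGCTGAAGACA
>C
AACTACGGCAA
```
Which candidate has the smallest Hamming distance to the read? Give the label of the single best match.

B

A differs at 6 positions; B differs at 1 position; C differs at 7 positions. The closest is B.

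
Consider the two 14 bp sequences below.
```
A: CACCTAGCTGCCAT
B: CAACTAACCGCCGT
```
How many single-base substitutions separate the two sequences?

4

The sequences differ at sites 3, 7, 9, 13 (1-based) — 4 in total.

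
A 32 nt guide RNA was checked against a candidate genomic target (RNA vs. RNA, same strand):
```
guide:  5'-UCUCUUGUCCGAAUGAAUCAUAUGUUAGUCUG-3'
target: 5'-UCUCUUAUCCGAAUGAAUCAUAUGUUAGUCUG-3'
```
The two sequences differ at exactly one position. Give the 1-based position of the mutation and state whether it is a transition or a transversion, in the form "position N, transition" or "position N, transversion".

Position 7 changes G→A. G is a purine and A is a purine, so this is a transition.

position 7, transition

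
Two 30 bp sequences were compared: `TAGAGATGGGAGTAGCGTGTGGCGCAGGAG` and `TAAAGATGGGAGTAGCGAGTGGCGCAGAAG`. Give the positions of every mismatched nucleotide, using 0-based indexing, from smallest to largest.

2, 17, 27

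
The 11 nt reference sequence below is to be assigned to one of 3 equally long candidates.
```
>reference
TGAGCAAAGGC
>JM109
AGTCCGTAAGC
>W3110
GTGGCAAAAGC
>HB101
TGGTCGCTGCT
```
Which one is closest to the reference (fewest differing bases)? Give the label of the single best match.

JM109 differs at 6 bases; W3110 differs at 4 bases; HB101 differs at 7 bases. The closest is W3110.

W3110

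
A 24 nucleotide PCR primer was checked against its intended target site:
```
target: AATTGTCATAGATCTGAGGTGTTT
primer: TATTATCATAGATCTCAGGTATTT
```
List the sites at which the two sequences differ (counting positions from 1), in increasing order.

1, 5, 16, 21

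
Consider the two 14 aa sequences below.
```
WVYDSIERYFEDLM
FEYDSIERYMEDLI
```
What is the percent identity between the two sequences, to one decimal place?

71.4%

Mismatches at positions 1, 2, 10, 14 (1-based): 4 of 14.
Identical positions: 10/14 = 71.43% → 71.4%.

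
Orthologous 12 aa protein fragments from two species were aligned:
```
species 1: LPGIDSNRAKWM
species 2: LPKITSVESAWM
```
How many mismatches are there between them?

6

Mismatches (1-based): position 3: G→K; position 5: D→T; position 7: N→V; position 8: R→E; position 9: A→S; position 10: K→A.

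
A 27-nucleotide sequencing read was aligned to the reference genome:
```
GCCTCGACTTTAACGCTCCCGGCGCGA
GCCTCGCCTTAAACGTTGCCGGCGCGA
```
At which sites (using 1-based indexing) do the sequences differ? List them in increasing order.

7, 11, 16, 18

Scanning 1-based: 7: A/C; 11: T/A; 16: C/T; 18: C/G.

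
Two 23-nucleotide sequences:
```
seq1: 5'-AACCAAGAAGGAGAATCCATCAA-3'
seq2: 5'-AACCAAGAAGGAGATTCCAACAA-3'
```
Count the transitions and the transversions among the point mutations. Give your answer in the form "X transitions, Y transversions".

0 transitions, 2 transversions

Transitions (purine↔purine or pyrimidine↔pyrimidine): none.
Transversions (purine↔pyrimidine): 15 A→T, 20 T→A.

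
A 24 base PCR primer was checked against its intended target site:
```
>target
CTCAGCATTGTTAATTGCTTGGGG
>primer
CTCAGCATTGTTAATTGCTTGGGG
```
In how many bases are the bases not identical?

The two sequences are identical at every position.

0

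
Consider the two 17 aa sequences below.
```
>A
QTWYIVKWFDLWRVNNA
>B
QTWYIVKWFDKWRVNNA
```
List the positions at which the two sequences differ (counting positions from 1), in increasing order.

11

Scanning 1-based: 11: L/K.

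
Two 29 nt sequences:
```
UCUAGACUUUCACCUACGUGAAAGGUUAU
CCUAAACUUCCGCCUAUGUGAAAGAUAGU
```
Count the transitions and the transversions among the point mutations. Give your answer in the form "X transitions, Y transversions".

7 transitions, 1 transversion

Mismatches (1-based):
base 1: U→C (pyrimidine→pyrimidine, transition)
base 5: G→A (purine→purine, transition)
base 10: U→C (pyrimidine→pyrimidine, transition)
base 12: A→G (purine→purine, transition)
base 17: C→U (pyrimidine→pyrimidine, transition)
base 25: G→A (purine→purine, transition)
base 27: U→A (pyrimidine→purine, transversion)
base 28: A→G (purine→purine, transition)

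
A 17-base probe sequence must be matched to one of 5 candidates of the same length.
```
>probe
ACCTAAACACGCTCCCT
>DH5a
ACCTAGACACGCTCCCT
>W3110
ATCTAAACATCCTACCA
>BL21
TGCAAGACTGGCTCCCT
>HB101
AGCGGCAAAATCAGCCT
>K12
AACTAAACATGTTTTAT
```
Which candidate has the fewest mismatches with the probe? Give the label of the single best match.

DH5a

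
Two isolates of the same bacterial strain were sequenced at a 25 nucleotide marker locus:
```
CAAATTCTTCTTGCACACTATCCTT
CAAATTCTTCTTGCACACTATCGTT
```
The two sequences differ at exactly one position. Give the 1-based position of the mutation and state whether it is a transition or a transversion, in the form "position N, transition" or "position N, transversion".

The sequences differ only at position 23: C→G (pyrimidine→purine), a transversion.

position 23, transversion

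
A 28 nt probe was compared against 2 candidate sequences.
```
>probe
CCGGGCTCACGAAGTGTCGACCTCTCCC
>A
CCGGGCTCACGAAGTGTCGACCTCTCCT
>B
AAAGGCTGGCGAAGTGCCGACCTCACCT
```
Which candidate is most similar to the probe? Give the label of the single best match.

A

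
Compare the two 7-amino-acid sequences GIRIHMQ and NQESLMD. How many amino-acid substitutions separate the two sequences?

6

The sequences differ at residues 1, 2, 3, 4, 5, 7 (1-based) — 6 in total.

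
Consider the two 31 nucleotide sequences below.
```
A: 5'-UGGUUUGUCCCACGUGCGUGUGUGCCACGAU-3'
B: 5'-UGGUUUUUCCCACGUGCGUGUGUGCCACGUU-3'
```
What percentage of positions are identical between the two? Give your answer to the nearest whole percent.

94%

2 positions differ (7, 30), so 29 of 31 match: 29/31 = 93.55%.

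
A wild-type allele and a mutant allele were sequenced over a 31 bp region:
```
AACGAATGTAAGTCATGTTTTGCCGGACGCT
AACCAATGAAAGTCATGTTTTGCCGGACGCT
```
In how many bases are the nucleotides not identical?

Comparing position by position, 2 bases differ: 4 (G/C), 9 (T/A).

2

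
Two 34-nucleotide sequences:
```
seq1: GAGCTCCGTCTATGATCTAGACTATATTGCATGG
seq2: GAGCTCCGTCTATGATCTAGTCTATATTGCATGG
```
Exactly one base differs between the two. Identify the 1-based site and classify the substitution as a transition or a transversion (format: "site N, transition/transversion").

Site 21 changes A→T. A is a purine and T is a pyrimidine, so this is a transversion.

site 21, transversion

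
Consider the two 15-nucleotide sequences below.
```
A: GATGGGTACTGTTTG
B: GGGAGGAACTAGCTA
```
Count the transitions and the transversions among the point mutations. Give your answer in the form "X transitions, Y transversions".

5 transitions, 3 transversions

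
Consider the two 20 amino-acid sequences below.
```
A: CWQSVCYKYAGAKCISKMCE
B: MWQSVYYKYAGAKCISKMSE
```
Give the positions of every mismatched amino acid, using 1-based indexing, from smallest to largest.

1, 6, 19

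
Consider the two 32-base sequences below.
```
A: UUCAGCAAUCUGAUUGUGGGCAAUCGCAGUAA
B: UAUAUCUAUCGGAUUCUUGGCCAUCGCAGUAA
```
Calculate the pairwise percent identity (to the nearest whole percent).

75%

8 positions differ (2, 3, 5, 7, 11, 16, 18, 22), so 24 of 32 match: 24/32 = 75%.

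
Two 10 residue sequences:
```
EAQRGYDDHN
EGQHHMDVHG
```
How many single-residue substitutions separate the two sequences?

The sequences differ at positions 2, 4, 5, 6, 8, 10 (1-based) — 6 in total.

6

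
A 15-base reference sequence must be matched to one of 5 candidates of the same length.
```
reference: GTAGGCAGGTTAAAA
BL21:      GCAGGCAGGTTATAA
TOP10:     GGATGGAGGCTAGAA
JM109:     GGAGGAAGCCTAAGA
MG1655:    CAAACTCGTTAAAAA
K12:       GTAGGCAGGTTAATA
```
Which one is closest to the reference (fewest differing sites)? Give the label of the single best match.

BL21 differs at 2 sites; TOP10 differs at 5 sites; JM109 differs at 5 sites; MG1655 differs at 8 sites; K12 differs at 1 site. The closest is K12.

K12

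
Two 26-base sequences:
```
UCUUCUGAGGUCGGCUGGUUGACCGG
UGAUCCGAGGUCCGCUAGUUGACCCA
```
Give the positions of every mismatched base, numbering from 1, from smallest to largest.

2, 3, 6, 13, 17, 25, 26

Scanning 1-based: 2: C/G; 3: U/A; 6: U/C; 13: G/C; 17: G/A; 25: G/C; 26: G/A.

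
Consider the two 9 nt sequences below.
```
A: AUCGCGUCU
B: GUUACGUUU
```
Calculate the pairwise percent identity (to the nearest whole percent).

56%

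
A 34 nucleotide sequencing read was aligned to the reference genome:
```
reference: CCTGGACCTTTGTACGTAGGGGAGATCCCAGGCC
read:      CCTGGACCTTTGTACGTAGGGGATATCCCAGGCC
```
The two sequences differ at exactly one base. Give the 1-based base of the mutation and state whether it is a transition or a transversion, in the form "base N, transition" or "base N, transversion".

base 24, transversion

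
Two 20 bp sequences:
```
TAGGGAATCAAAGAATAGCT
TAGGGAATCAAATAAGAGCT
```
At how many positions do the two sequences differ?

2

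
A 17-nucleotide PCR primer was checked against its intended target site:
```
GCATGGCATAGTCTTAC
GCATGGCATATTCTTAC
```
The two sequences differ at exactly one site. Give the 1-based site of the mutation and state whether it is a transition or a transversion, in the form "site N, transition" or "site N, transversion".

The sequences differ only at site 11: G→T (purine→pyrimidine), a transversion.

site 11, transversion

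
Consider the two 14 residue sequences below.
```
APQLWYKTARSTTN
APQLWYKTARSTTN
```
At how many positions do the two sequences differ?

0

No positions differ; the sequences are identical.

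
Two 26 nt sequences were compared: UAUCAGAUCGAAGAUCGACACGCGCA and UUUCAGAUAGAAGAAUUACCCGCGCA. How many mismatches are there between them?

6

Mismatches (1-based): base 2: A→U; base 9: C→A; base 15: U→A; base 16: C→U; base 17: G→U; base 20: A→C.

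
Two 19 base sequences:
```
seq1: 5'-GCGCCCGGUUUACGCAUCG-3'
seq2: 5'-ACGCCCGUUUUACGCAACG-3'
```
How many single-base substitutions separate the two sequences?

Mismatches (1-based): base 1: G→A; base 8: G→U; base 17: U→A.

3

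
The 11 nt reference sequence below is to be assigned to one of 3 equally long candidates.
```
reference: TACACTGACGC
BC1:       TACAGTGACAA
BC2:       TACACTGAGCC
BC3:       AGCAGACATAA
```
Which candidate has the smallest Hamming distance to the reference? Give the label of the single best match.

BC2

Hamming distances to reference — BC1: 3; BC2: 2; BC3: 8.
Smallest is BC2 with 2 mismatches.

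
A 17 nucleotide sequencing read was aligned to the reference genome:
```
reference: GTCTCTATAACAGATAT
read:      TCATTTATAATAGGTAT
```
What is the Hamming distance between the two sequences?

The sequences differ at positions 1, 2, 3, 5, 11, 14 (1-based) — 6 in total.

6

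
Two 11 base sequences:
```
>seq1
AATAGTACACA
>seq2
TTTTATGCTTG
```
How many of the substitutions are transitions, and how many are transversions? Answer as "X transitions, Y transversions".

Mismatches (1-based):
site 1: A→T (purine→pyrimidine, transversion)
site 2: A→T (purine→pyrimidine, transversion)
site 4: A→T (purine→pyrimidine, transversion)
site 5: G→A (purine→purine, transition)
site 7: A→G (purine→purine, transition)
site 9: A→T (purine→pyrimidine, transversion)
site 10: C→T (pyrimidine→pyrimidine, transition)
site 11: A→G (purine→purine, transition)

4 transitions, 4 transversions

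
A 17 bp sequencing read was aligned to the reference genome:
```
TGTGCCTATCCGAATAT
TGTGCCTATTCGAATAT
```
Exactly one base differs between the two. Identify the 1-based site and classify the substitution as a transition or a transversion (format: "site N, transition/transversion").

Site 10 changes C→T. C is a pyrimidine and T is a pyrimidine, so this is a transition.

site 10, transition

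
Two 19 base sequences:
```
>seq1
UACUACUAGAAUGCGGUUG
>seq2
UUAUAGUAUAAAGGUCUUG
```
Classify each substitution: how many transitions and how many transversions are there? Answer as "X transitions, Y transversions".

0 transitions, 8 transversions

Mismatches (1-based):
position 2: A→U (purine→pyrimidine, transversion)
position 3: C→A (pyrimidine→purine, transversion)
position 6: C→G (pyrimidine→purine, transversion)
position 9: G→U (purine→pyrimidine, transversion)
position 12: U→A (pyrimidine→purine, transversion)
position 14: C→G (pyrimidine→purine, transversion)
position 15: G→U (purine→pyrimidine, transversion)
position 16: G→C (purine→pyrimidine, transversion)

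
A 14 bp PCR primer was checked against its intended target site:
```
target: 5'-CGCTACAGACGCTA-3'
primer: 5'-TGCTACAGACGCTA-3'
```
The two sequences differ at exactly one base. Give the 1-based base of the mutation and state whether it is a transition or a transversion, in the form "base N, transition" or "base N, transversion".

base 1, transition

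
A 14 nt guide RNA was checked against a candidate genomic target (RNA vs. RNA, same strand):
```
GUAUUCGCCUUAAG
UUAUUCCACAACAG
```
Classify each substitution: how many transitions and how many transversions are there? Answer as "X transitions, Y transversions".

0 transitions, 6 transversions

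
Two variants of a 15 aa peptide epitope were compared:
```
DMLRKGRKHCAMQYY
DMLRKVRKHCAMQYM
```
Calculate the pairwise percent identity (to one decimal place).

2 positions differ (6, 15), so 13 of 15 match: 13/15 = 86.67%.

86.7%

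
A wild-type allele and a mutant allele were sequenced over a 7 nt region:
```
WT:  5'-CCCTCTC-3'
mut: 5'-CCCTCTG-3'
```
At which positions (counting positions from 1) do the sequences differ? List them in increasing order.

Differences at position 7 (C→G).

7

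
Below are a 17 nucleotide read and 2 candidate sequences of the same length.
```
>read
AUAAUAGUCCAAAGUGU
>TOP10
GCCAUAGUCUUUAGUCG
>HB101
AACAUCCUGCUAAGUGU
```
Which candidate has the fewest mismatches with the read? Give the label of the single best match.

TOP10 differs at 8 bases; HB101 differs at 6 bases. The closest is HB101.

HB101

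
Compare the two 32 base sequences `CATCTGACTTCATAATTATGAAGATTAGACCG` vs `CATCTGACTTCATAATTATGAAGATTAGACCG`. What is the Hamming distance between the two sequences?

0

No positions differ; the sequences are identical.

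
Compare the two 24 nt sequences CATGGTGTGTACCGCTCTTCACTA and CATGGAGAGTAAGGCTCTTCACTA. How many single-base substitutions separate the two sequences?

4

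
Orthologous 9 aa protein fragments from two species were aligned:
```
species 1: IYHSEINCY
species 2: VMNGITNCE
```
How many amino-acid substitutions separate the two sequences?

7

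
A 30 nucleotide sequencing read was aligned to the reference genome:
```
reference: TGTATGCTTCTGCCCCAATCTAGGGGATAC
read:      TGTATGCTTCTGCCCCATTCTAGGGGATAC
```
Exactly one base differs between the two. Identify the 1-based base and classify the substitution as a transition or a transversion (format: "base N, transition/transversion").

base 18, transversion

Base 18 changes A→T. A is a purine and T is a pyrimidine, so this is a transversion.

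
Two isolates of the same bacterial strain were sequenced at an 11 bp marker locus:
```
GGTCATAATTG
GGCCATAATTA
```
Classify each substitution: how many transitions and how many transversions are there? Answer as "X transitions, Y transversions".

2 transitions, 0 transversions

Transitions (purine↔purine or pyrimidine↔pyrimidine): 3 T→C, 11 G→A.
Transversions (purine↔pyrimidine): none.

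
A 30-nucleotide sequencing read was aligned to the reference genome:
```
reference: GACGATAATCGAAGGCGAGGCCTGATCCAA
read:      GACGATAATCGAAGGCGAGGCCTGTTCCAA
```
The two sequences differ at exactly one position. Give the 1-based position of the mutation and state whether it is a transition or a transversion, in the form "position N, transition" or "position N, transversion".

The sequences differ only at position 25: A→T (purine→pyrimidine), a transversion.

position 25, transversion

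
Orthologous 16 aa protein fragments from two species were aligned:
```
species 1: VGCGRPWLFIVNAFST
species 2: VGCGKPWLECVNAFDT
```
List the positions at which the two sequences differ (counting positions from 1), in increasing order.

5, 9, 10, 15

Differences at position 5 (R→K), position 9 (F→E), position 10 (I→C), position 15 (S→D).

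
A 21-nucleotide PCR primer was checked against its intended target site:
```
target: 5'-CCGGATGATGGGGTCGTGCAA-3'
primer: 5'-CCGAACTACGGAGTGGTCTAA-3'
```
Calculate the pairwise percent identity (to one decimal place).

61.9%

8 positions differ (4, 6, 7, 9, 12, 15, 18, 19), so 13 of 21 match: 13/21 = 61.9%.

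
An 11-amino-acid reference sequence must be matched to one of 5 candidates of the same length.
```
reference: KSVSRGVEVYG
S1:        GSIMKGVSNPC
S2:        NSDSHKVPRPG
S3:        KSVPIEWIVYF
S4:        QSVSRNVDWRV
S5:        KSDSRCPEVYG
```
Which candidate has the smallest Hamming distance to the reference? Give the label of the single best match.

Hamming distances to reference — S1: 8; S2: 7; S3: 6; S4: 6; S5: 3.
Smallest is S5 with 3 mismatches.

S5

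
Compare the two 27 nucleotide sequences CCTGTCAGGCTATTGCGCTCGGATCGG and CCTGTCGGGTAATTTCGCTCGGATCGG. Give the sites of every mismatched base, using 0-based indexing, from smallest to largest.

Scanning 0-based: 6: A/G; 9: C/T; 10: T/A; 14: G/T.

6, 9, 10, 14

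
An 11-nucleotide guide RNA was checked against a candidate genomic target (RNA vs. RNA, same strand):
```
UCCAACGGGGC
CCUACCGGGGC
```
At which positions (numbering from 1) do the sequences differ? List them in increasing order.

1, 3, 5

Differences at position 1 (U→C), position 3 (C→U), position 5 (A→C).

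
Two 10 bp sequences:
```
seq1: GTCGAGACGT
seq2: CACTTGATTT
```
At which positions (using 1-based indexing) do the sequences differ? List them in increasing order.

1, 2, 4, 5, 8, 9

Differences at position 1 (G→C), position 2 (T→A), position 4 (G→T), position 5 (A→T), position 8 (C→T), position 9 (G→T).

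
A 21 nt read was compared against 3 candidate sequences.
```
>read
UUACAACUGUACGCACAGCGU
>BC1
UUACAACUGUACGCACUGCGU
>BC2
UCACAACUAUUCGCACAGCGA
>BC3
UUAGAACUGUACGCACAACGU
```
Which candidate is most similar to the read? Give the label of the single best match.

BC1 differs at 1 base; BC2 differs at 4 bases; BC3 differs at 2 bases. The closest is BC1.

BC1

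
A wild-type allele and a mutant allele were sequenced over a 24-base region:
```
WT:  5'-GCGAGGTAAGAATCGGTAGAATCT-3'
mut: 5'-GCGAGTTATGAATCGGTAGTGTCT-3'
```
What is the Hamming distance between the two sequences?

Mismatches (1-based): position 6: G→T; position 9: A→T; position 20: A→T; position 21: A→G.

4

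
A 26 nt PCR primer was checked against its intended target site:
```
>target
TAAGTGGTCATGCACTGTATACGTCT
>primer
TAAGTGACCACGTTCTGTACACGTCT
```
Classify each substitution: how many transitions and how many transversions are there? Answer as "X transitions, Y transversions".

Mismatches (1-based):
position 7: G→A (purine→purine, transition)
position 8: T→C (pyrimidine→pyrimidine, transition)
position 11: T→C (pyrimidine→pyrimidine, transition)
position 13: C→T (pyrimidine→pyrimidine, transition)
position 14: A→T (purine→pyrimidine, transversion)
position 20: T→C (pyrimidine→pyrimidine, transition)

5 transitions, 1 transversion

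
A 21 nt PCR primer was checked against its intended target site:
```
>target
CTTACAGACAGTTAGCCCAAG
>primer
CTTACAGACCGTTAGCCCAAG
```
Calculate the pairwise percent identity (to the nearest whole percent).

1 position differs (10), so 20 of 21 match: 20/21 = 95.24%.

95%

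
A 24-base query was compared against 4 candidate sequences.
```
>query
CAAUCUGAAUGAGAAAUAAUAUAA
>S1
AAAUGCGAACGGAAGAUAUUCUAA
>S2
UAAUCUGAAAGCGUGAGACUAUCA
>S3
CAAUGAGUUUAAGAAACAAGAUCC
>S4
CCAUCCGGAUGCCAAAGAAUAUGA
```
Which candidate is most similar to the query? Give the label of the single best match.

S1 differs at 9 bases; S2 differs at 8 bases; S3 differs at 9 bases; S4 differs at 7 bases. The closest is S4.

S4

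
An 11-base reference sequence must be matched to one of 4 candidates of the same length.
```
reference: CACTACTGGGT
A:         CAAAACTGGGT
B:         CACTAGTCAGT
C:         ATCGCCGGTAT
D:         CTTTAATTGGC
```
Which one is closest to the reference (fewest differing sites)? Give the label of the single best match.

A

Hamming distances to reference — A: 2; B: 3; C: 7; D: 5.
Smallest is A with 2 mismatches.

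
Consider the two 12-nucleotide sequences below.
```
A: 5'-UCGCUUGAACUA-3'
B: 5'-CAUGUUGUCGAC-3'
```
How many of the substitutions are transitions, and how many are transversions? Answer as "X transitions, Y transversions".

1 transition, 8 transversions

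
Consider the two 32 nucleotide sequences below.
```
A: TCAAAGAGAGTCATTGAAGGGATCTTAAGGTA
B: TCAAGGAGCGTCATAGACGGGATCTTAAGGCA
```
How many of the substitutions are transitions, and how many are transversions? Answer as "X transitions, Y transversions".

2 transitions, 3 transversions

Mismatches (1-based):
base 5: A→G (purine→purine, transition)
base 9: A→C (purine→pyrimidine, transversion)
base 15: T→A (pyrimidine→purine, transversion)
base 18: A→C (purine→pyrimidine, transversion)
base 31: T→C (pyrimidine→pyrimidine, transition)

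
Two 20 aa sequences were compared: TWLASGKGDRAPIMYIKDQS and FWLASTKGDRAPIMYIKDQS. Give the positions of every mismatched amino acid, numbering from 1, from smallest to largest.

Scanning 1-based: 1: T/F; 6: G/T.

1, 6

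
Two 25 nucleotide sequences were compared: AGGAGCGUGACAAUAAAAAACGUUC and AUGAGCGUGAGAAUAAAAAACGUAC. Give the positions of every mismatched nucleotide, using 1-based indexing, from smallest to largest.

2, 11, 24

Scanning 1-based: 2: G/U; 11: C/G; 24: U/A.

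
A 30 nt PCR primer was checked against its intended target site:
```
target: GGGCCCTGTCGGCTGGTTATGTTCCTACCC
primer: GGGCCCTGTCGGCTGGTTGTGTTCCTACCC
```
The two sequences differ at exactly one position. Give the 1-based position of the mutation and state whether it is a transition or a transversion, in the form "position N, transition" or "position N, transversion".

position 19, transition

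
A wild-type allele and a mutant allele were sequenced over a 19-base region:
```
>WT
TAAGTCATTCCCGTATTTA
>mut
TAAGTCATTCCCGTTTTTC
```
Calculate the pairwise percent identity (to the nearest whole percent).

89%

Mismatches at positions 15, 19 (1-based): 2 of 19.
Identical positions: 17/19 = 89.47% → 89%.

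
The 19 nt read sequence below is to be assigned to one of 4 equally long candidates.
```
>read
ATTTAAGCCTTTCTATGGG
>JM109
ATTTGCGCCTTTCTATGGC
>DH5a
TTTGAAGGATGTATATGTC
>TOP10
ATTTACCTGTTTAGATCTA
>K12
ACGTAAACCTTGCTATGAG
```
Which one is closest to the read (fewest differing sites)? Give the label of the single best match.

JM109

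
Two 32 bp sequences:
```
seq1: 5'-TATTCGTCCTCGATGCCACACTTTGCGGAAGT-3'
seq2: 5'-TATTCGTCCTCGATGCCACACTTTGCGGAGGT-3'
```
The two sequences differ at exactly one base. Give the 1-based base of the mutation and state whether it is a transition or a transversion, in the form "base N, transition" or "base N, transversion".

Base 30 changes A→G. A is a purine and G is a purine, so this is a transition.

base 30, transition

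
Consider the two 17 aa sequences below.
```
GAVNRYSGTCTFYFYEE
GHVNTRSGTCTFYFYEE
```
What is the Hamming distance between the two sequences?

3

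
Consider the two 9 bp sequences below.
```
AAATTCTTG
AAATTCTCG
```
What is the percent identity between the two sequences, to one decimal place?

1 position differs (8), so 8 of 9 match: 8/9 = 88.89%.

88.9%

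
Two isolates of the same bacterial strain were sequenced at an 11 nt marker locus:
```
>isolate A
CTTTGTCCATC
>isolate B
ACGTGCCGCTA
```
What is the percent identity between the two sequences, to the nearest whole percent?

36%

Mismatches at positions 1, 2, 3, 6, 8, 9, 11 (1-based): 7 of 11.
Identical positions: 4/11 = 36.36% → 36%.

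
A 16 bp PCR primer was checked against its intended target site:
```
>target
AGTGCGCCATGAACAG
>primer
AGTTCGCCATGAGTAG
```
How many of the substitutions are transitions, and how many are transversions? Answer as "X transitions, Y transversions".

2 transitions, 1 transversion

Transitions (purine↔purine or pyrimidine↔pyrimidine): 13 A→G, 14 C→T.
Transversions (purine↔pyrimidine): 4 G→T.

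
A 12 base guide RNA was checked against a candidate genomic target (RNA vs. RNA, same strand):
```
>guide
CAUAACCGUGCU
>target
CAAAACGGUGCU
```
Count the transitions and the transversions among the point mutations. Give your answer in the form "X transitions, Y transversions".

Mismatches (1-based):
position 3: U→A (pyrimidine→purine, transversion)
position 7: C→G (pyrimidine→purine, transversion)

0 transitions, 2 transversions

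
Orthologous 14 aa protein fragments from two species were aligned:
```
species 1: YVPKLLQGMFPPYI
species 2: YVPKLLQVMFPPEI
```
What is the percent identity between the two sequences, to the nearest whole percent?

86%

Mismatches at positions 8, 13 (1-based): 2 of 14.
Identical positions: 12/14 = 85.71% → 86%.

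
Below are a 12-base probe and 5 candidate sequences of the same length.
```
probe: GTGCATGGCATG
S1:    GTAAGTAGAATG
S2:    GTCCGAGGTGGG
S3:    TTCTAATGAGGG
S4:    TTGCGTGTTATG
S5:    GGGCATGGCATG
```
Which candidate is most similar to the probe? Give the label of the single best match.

S5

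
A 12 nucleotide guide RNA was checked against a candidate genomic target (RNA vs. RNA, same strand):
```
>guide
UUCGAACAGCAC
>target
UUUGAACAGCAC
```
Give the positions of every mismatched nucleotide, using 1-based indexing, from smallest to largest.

3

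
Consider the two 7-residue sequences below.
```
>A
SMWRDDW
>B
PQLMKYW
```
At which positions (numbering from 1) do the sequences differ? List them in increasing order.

1, 2, 3, 4, 5, 6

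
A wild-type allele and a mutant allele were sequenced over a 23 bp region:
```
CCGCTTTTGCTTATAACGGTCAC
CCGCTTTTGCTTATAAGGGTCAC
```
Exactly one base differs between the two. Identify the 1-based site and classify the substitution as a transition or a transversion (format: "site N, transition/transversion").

site 17, transversion

The sequences differ only at site 17: C→G (pyrimidine→purine), a transversion.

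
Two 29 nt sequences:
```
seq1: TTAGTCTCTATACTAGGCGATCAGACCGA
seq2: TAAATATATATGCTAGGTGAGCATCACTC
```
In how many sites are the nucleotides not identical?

12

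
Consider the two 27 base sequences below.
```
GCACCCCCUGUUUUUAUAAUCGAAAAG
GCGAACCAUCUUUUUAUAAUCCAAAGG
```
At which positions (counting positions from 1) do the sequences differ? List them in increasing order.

Differences at position 3 (A→G), position 4 (C→A), position 5 (C→A), position 8 (C→A), position 10 (G→C), position 22 (G→C), position 26 (A→G).

3, 4, 5, 8, 10, 22, 26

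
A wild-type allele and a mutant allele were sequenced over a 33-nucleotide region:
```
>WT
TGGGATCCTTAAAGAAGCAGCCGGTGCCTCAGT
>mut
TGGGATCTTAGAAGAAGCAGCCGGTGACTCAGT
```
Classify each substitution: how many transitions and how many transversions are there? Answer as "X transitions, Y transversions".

Transitions (purine↔purine or pyrimidine↔pyrimidine): 8 C→T, 11 A→G.
Transversions (purine↔pyrimidine): 10 T→A, 27 C→A.

2 transitions, 2 transversions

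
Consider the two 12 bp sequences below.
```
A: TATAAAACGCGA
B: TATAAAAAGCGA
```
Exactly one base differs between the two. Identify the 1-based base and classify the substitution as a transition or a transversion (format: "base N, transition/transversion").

Base 8 changes C→A. C is a pyrimidine and A is a purine, so this is a transversion.

base 8, transversion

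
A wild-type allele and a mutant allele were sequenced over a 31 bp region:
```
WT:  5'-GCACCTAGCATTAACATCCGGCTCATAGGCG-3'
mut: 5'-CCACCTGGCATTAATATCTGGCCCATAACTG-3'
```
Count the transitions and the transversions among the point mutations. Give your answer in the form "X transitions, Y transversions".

Transitions (purine↔purine or pyrimidine↔pyrimidine): 7 A→G, 15 C→T, 19 C→T, 23 T→C, 28 G→A, 30 C→T.
Transversions (purine↔pyrimidine): 1 G→C, 29 G→C.

6 transitions, 2 transversions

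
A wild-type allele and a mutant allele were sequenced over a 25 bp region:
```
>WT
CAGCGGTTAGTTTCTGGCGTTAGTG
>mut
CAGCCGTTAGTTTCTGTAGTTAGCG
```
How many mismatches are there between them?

4

Comparing position by position, 4 bases differ: 5 (G/C), 17 (G/T), 18 (C/A), 24 (T/C).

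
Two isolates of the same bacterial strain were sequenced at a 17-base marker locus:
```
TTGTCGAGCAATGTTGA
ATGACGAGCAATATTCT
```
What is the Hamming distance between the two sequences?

5

The sequences differ at bases 1, 4, 13, 16, 17 (1-based) — 5 in total.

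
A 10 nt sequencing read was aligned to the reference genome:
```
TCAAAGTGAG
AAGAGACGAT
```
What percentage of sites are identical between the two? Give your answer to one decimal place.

30.0%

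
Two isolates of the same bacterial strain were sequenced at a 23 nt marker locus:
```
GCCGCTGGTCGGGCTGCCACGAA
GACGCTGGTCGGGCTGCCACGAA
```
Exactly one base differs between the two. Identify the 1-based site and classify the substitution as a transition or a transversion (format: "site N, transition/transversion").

Site 2 changes C→A. C is a pyrimidine and A is a purine, so this is a transversion.

site 2, transversion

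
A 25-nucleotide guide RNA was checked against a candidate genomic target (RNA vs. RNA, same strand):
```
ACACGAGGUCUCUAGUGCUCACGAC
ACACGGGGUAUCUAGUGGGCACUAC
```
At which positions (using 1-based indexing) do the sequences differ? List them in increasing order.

6, 10, 18, 19, 23

Scanning 1-based: 6: A/G; 10: C/A; 18: C/G; 19: U/G; 23: G/U.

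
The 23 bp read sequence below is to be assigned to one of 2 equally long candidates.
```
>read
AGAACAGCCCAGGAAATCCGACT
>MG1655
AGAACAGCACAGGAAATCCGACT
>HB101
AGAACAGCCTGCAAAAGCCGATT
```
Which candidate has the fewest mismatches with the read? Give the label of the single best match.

MG1655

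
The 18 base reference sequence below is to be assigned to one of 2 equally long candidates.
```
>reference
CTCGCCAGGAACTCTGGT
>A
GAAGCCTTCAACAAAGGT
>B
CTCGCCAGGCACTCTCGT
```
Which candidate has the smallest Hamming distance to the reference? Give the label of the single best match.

Hamming distances to reference — A: 9; B: 2.
Smallest is B with 2 mismatches.

B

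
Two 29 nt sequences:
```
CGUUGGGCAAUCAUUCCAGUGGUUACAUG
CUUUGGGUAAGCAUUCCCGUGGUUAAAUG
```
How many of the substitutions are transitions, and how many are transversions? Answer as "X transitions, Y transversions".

Transitions (purine↔purine or pyrimidine↔pyrimidine): 8 C→U.
Transversions (purine↔pyrimidine): 2 G→U, 11 U→G, 18 A→C, 26 C→A.

1 transition, 4 transversions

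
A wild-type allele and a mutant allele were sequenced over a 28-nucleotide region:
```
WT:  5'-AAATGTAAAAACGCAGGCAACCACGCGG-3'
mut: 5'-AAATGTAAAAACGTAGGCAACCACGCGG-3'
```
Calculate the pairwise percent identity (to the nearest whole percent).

96%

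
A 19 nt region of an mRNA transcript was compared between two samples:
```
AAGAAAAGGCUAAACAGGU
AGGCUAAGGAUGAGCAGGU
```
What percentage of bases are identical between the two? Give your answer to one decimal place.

68.4%

6 positions differ (2, 4, 5, 10, 12, 14), so 13 of 19 match: 13/19 = 68.42%.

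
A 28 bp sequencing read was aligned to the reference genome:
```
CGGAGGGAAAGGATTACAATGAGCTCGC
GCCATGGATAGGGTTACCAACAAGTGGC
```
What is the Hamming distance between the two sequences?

The sequences differ at positions 1, 2, 3, 5, 9, 13, 18, 20, 21, 23, 24, 26 (1-based) — 12 in total.

12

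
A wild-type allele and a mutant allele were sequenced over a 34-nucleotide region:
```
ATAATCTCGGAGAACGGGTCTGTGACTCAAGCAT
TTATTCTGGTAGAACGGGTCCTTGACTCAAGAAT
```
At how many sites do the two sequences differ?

Comparing position by position, 7 sites differ: 1 (A/T), 4 (A/T), 8 (C/G), 10 (G/T), 21 (T/C), 22 (G/T), 32 (C/A).

7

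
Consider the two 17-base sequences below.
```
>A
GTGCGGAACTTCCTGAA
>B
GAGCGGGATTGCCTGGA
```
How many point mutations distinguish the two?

5

The sequences differ at positions 2, 7, 9, 11, 16 (1-based) — 5 in total.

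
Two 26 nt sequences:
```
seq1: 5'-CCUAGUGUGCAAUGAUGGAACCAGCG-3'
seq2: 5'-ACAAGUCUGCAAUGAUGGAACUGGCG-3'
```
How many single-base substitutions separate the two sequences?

The sequences differ at bases 1, 3, 7, 22, 23 (1-based) — 5 in total.

5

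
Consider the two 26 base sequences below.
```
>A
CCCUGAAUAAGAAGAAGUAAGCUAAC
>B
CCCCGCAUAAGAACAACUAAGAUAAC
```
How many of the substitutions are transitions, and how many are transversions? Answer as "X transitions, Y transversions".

1 transition, 4 transversions

Mismatches (1-based):
site 4: U→C (pyrimidine→pyrimidine, transition)
site 6: A→C (purine→pyrimidine, transversion)
site 14: G→C (purine→pyrimidine, transversion)
site 17: G→C (purine→pyrimidine, transversion)
site 22: C→A (pyrimidine→purine, transversion)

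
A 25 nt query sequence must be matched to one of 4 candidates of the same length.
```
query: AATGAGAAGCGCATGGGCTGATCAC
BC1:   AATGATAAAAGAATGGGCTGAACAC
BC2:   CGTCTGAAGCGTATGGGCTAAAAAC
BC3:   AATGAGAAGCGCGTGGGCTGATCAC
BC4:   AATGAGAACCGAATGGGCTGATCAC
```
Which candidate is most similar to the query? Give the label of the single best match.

BC3

BC1 differs at 5 positions; BC2 differs at 8 positions; BC3 differs at 1 position; BC4 differs at 2 positions. The closest is BC3.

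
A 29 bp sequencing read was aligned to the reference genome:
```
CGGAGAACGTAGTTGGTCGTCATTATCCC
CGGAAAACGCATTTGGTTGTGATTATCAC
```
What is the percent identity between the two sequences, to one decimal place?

79.3%

6 positions differ (5, 10, 12, 18, 21, 28), so 23 of 29 match: 23/29 = 79.31%.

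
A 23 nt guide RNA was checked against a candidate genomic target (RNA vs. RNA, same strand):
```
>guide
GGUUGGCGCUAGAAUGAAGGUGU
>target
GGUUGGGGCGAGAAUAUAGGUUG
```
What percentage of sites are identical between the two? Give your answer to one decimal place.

73.9%

6 positions differ (7, 10, 16, 17, 22, 23), so 17 of 23 match: 17/23 = 73.91%.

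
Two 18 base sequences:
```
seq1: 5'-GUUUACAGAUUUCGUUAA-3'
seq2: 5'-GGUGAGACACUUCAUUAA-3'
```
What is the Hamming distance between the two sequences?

The sequences differ at sites 2, 4, 6, 8, 10, 14 (1-based) — 6 in total.

6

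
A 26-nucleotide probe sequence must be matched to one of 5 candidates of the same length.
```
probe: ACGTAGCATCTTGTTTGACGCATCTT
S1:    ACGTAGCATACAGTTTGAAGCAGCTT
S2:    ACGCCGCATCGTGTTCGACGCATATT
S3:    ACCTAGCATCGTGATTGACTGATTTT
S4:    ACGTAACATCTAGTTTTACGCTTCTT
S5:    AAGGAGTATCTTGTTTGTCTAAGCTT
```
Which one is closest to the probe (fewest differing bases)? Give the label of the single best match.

S4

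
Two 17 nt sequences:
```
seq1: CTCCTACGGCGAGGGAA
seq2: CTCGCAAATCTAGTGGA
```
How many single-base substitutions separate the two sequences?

8

The sequences differ at positions 4, 5, 7, 8, 9, 11, 14, 16 (1-based) — 8 in total.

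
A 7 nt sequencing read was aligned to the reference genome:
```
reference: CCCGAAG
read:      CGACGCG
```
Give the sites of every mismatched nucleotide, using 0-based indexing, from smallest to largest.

1, 2, 3, 4, 5

Differences at site 1 (C→G), site 2 (C→A), site 3 (G→C), site 4 (A→G), site 5 (A→C).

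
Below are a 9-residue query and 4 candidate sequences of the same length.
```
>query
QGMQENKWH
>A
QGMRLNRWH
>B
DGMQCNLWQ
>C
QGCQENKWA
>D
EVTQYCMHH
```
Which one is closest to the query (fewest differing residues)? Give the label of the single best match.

C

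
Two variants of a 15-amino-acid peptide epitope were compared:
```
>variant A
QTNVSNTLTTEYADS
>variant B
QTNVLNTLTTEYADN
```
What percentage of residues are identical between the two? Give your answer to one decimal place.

86.7%

Mismatches at positions 5, 15 (1-based): 2 of 15.
Identical positions: 13/15 = 86.67% → 86.7%.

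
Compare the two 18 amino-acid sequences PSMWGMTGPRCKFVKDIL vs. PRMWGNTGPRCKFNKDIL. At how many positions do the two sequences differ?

3

The sequences differ at positions 2, 6, 14 (1-based) — 3 in total.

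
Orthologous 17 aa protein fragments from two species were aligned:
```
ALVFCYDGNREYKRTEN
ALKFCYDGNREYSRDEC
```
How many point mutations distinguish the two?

4

Mismatches (1-based): position 3: V→K; position 13: K→S; position 15: T→D; position 17: N→C.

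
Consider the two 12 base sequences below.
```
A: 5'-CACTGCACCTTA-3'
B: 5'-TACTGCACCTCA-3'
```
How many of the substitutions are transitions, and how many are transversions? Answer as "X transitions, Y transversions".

Transitions (purine↔purine or pyrimidine↔pyrimidine): 1 C→T, 11 T→C.
Transversions (purine↔pyrimidine): none.

2 transitions, 0 transversions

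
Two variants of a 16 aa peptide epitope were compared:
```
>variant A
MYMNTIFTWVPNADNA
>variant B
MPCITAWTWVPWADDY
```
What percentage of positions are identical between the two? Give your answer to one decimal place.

8 positions differ (2, 3, 4, 6, 7, 12, 15, 16), so 8 of 16 match: 8/16 = 50%.

50.0%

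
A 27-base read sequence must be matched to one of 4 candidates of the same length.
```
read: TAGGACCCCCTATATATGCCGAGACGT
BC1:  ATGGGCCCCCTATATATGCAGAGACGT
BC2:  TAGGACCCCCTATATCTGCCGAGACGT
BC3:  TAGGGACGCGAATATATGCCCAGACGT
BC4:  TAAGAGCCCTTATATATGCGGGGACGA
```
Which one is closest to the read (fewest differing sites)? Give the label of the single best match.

BC2

BC1 differs at 4 sites; BC2 differs at 1 site; BC3 differs at 6 sites; BC4 differs at 6 sites. The closest is BC2.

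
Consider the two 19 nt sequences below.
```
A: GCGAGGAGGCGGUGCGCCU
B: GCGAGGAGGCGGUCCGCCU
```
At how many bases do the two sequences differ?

1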